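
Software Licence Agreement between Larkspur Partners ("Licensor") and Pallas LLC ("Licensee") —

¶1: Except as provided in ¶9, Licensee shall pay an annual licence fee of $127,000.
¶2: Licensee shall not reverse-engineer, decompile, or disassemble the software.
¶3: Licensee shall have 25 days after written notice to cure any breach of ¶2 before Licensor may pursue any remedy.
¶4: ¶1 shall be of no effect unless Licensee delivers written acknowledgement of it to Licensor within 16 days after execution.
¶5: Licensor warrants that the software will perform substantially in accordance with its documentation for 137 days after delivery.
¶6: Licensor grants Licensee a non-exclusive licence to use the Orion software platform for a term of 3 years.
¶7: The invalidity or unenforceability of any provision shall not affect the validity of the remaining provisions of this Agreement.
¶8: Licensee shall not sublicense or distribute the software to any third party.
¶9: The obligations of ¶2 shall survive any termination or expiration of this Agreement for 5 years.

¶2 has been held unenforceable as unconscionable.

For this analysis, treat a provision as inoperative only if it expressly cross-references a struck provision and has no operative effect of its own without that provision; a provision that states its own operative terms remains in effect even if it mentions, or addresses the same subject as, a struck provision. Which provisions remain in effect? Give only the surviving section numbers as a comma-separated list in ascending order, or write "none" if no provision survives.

1, 4, 5, 6, 7, 8

¶2 is struck. ¶3 operates only by reference to ¶2, so it falls with ¶2. ¶9 has no operative effect of its own apart from ¶2 and is therefore inoperative. ¶1 mentions ¶9 but its own obligation stands independently of ¶9, so ¶1 is not affected. ¶7 is a severability clause and preserves every provision that can still be given independent effect. The provisions still in force are ¶1, ¶4, ¶5, ¶6, ¶7, and ¶8.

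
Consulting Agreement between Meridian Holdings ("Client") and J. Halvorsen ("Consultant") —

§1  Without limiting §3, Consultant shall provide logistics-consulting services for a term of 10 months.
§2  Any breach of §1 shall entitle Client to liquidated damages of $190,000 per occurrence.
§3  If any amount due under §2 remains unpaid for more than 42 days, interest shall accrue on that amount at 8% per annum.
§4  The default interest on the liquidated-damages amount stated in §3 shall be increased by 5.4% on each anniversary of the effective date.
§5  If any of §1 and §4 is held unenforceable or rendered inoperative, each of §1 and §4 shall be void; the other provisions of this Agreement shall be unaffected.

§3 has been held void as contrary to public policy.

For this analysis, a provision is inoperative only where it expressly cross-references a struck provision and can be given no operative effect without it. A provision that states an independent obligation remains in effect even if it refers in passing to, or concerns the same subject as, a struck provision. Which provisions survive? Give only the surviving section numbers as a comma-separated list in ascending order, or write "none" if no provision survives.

5

§3 is struck. §4 does nothing except set the escalation of the default interest on the liquidated-damages amount by reference to §3; with §3 gone it has no independent effect and is inoperative. §5 declares §1 and §4 mutually dependent; since one of them has fallen, all of them are of no effect. That brings down §1 as well. §2 in turn depends solely on a provision now struck and likewise falls. The remainder continues in force under §5. Only §5 remains in effect.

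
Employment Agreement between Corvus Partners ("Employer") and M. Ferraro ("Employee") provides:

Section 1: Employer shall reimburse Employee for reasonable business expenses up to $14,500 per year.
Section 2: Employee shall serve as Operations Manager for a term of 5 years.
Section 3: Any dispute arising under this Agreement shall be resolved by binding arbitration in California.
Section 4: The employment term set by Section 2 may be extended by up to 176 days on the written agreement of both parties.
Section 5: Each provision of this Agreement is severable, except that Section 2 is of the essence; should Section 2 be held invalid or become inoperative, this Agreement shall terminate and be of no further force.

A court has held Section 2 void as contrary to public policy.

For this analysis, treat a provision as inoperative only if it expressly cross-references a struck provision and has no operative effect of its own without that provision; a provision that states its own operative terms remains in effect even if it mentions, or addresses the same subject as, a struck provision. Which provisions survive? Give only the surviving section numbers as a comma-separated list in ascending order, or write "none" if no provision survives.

none

Section 2 is struck. Section 4 does nothing except set the extension of the employment term by reference to Section 2; with Section 2 gone it has no independent effect and is inoperative. Section 5 makes Section 2 an essential term, and Section 2 is the provision held invalid; under Section 5, the entire Agreement is therefore void. No provision of the Agreement survives.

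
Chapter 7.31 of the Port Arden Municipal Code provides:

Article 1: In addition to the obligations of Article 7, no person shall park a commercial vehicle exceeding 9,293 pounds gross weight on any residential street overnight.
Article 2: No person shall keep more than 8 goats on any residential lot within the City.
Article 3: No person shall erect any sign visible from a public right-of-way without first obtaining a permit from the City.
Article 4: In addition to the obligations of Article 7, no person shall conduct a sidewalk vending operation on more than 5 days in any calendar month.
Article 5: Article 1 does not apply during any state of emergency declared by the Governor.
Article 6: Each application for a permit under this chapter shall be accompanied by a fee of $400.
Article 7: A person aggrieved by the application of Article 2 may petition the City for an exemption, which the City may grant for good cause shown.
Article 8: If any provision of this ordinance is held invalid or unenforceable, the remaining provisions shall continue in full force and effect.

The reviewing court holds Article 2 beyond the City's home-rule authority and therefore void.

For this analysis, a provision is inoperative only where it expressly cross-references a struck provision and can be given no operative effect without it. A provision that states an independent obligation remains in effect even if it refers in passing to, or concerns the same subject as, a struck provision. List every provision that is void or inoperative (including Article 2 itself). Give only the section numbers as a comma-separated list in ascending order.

2, 7

Article 2 is struck. Article 7 merely fixes the exemption procedure for Article 2; with Article 2 gone it has nothing to operate on and falls away. Although Article 1 refers to Article 7, its operative terms do not depend on Article 7, so it remains in effect. Although Article 4 refers to Article 7, its operative terms do not depend on Article 7, so it remains in effect. Article 8 is a severability clause and preserves every provision that can still be given independent effect. Article 1, Article 3, Article 4, Article 5, Article 6, and Article 8 remain in effect.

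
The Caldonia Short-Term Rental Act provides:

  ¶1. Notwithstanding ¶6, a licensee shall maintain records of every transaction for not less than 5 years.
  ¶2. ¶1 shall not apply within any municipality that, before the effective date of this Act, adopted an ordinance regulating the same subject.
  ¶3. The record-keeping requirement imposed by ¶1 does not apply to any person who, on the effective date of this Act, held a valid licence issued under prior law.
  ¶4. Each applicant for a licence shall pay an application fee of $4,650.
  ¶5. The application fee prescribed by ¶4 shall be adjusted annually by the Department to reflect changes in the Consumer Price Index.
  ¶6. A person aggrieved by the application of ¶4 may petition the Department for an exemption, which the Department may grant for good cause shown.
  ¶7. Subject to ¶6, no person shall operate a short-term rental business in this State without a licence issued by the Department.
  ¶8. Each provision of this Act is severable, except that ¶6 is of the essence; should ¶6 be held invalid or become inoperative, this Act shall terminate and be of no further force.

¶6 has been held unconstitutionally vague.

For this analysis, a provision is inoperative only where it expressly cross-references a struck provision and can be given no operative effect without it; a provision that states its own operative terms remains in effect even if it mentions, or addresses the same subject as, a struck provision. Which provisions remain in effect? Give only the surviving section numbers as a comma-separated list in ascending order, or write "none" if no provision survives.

none

¶6 is struck. No other provision's operative terms depend on ¶6. ¶8 makes ¶6 an essential term, and ¶6 is the provision held invalid; under ¶8, the entire Act is therefore void. No provision of the Act survives.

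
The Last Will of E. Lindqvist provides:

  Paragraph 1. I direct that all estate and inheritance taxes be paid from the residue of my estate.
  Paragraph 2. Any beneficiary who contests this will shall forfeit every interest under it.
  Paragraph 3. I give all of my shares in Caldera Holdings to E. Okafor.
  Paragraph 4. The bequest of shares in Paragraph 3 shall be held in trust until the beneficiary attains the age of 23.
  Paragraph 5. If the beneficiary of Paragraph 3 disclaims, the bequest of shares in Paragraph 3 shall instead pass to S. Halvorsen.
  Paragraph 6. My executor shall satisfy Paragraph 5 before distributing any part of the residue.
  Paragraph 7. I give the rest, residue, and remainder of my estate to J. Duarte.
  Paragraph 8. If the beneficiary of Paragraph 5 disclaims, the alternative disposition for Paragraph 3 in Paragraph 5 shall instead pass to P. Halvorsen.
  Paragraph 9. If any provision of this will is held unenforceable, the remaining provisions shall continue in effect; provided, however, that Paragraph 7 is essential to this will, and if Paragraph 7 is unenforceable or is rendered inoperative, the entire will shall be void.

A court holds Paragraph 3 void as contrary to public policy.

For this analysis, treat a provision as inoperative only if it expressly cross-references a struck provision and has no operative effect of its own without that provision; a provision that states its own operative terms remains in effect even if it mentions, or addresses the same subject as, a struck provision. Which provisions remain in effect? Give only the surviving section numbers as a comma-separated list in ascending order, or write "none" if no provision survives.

1, 2, 7, 9

Paragraph 3 is struck. Paragraph 4 operates only by reference to Paragraph 3, so it falls with Paragraph 3. Paragraph 5 has no operative effect of its own apart from Paragraph 3 and is therefore inoperative. Paragraph 6 operates only by reference to Paragraph 5, so it falls with Paragraph 5. Paragraph 8 operates only by reference to Paragraph 5, so it falls with Paragraph 5. Paragraph 9 makes Paragraph 7 an essential term, but Paragraph 7 is unaffected, so the severability proviso in Paragraph 9 preserves the remaining provisions. The provisions still in force are Paragraph 1, Paragraph 2, Paragraph 7, and Paragraph 9.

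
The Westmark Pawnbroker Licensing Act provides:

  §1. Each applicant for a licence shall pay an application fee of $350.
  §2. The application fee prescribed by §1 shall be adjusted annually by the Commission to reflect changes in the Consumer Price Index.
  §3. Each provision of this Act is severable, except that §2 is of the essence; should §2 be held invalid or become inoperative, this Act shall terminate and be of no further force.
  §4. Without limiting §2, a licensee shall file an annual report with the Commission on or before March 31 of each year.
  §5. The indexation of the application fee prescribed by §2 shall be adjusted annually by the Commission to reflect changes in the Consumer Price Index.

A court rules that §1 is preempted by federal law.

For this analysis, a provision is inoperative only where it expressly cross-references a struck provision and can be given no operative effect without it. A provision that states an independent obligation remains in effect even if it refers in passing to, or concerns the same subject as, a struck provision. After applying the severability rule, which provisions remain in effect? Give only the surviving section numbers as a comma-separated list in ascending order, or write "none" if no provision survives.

§1 is struck. §2 operates only by reference to §1, so it falls with §1. §5 does nothing except set the indexation of the indexation of the application fee by reference to §2; with §2 gone it has no independent effect and is inoperative. §3 makes §2 an essential term, and §2 has been rendered inoperative by the cascade; under §3, the entire Act is therefore void. No provision of the Act survives.

none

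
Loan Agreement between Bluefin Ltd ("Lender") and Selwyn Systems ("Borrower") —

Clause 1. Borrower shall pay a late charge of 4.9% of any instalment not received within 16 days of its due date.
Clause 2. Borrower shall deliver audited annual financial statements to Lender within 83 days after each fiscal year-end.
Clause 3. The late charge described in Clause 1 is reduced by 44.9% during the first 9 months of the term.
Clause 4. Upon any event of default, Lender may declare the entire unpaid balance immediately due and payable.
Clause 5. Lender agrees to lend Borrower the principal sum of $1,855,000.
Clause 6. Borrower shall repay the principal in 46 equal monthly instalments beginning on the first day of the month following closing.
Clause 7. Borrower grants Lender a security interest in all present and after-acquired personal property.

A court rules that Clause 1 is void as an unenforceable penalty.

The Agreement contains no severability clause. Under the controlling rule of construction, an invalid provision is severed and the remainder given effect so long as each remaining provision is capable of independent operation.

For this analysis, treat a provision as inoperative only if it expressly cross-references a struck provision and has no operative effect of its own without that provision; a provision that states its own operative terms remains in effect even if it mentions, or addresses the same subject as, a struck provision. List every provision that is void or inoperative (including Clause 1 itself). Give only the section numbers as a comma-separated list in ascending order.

Clause 1 is struck. Clause 3 operates only by reference to Clause 1, so it falls with Clause 1. Under the stated default rule, only provisions that cannot operate independently fall away; the rest are enforced. The provisions still in force are Clause 2, Clause 4, Clause 5, Clause 6, and Clause 7.

1, 3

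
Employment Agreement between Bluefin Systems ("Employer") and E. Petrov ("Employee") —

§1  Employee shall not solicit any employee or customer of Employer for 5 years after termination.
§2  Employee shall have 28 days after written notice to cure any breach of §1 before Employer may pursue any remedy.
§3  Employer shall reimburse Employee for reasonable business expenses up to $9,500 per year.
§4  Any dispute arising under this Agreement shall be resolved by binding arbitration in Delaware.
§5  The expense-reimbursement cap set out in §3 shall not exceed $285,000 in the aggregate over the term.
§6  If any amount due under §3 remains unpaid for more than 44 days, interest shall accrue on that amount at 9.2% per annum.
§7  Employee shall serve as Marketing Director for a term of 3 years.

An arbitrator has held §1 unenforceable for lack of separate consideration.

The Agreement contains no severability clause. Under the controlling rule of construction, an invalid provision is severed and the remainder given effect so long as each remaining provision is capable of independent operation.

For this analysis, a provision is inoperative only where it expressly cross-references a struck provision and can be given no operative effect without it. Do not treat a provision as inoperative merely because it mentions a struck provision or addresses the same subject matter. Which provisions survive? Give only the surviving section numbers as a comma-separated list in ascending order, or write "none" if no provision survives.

§1 is struck. §2 merely fixes the cure period for breach of §1; with §1 gone it has nothing to operate on and falls away. Under the stated default rule, only provisions that cannot operate independently fall away; the rest are enforced. §3, §4, §5, §6, and §7 remain in effect.

3, 4, 5, 6, 7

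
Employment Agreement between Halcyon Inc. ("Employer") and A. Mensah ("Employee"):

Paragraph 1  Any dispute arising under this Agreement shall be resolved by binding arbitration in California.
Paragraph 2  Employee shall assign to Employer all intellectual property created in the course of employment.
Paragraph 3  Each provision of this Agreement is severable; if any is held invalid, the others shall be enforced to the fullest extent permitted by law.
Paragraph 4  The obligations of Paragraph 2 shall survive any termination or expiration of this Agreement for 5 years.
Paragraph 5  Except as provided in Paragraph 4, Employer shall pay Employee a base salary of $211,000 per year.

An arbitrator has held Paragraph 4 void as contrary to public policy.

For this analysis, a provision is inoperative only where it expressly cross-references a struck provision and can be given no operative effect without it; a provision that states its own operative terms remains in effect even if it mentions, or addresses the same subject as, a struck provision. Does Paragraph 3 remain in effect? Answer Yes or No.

Yes

Paragraph 4 is struck. Although Paragraph 5 refers to Paragraph 4, its operative terms do not depend on Paragraph 4, so it remains in effect. Nothing else in the Agreement is defined by reference to Paragraph 4. Paragraph 3 is a severability clause and preserves every provision that can still be given independent effect. Paragraph 1, Paragraph 2, Paragraph 3, and Paragraph 5 remain in effect. Paragraph 3 is among the surviving provisions, so the answer is yes.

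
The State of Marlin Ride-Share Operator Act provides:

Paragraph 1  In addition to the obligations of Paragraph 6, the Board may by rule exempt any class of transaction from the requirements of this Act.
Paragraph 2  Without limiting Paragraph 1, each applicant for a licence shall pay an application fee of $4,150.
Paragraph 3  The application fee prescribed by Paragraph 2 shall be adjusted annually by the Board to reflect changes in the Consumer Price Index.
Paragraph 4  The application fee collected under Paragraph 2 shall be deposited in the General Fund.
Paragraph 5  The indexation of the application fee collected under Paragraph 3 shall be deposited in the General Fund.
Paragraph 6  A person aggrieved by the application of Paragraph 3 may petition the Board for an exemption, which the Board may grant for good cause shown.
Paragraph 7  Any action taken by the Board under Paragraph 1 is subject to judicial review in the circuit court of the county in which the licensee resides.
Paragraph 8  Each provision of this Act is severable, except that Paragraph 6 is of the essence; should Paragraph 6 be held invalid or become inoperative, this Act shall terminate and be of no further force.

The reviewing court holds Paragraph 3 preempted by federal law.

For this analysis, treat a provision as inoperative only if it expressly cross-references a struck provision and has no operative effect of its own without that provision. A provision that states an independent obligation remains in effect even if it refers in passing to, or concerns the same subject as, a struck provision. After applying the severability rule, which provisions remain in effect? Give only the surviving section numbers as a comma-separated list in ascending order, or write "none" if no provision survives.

none

Paragraph 3 is struck. Paragraph 5 operates only by reference to Paragraph 3, so it falls with Paragraph 3. Paragraph 6 operates only by reference to Paragraph 3, so it falls with Paragraph 3. Paragraph 8 makes Paragraph 6 an essential term, and Paragraph 6 has been rendered inoperative by the cascade; under Paragraph 8, the entire Act is therefore void. No provision of the Act survives.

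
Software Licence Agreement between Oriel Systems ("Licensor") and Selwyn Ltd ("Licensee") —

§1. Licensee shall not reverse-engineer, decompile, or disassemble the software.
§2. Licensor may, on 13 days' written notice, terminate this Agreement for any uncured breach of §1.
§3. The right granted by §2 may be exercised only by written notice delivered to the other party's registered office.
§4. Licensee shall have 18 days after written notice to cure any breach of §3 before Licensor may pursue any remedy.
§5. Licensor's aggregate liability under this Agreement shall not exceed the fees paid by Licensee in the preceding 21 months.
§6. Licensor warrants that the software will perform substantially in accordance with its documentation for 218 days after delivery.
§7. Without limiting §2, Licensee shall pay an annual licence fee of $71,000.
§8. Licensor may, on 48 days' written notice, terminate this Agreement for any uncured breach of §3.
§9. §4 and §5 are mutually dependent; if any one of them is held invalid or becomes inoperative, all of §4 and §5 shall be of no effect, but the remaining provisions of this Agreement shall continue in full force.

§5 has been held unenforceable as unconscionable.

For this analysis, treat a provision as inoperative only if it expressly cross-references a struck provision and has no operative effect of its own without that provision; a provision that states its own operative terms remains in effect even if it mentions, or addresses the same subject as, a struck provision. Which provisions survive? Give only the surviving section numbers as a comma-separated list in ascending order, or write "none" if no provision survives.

§5 is struck. Nothing else in the Agreement is defined by reference to §5. §9 declares §4 and §5 mutually dependent; since one of them has fallen, all of them are of no effect. That brings down §4 as well. The remainder continues in force under §9. That leaves §1, §2, §3, §6, §7, §8, and §9 in effect.

1, 2, 3, 6, 7, 8, 9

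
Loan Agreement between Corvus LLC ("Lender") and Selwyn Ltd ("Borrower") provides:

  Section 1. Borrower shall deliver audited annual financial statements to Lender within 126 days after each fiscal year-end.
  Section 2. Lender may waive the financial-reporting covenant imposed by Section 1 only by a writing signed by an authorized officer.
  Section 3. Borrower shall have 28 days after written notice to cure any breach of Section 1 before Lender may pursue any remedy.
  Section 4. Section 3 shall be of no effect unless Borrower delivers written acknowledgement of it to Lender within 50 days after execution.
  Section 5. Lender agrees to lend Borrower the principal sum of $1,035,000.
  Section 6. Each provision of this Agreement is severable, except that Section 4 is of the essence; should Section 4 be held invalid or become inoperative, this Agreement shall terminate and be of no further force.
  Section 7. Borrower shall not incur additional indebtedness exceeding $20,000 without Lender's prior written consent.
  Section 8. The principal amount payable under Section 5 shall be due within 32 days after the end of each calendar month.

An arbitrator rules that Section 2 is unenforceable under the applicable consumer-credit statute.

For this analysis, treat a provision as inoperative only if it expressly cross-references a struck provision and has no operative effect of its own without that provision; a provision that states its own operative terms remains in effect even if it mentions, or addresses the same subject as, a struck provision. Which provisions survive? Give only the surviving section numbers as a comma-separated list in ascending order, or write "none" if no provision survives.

1, 3, 4, 5, 6, 7, 8

Section 2 is struck. No other provision's operative terms depend on Section 2. Section 6 makes Section 4 an essential term, but Section 4 is unaffected, so the severability proviso in Section 6 preserves the remaining provisions. The provisions still in force are Section 1, Section 3, Section 4, Section 5, Section 6, Section 7, and Section 8.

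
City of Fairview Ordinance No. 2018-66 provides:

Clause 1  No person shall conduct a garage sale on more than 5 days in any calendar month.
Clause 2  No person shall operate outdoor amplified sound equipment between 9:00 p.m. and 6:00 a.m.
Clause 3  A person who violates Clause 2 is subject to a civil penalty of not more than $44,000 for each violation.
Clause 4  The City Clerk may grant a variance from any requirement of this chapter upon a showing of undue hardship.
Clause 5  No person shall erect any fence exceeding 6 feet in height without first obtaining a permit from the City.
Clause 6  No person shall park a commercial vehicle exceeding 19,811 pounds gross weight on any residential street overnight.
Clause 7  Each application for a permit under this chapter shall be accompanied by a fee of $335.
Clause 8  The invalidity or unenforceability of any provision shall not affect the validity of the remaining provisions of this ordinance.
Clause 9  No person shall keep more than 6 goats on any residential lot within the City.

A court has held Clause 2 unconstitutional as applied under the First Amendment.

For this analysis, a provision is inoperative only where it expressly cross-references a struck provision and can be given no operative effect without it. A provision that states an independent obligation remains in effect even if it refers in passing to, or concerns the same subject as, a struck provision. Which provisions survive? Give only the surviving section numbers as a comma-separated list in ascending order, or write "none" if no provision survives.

Clause 2 is struck. Clause 3 has no operative effect of its own apart from Clause 2 and is therefore inoperative. Under the severability clause in Clause 8, the remaining provisions continue in force. The provisions still in force are Clause 1, Clause 4, Clause 5, Clause 6, Clause 7, Clause 8, and Clause 9.

1, 4, 5, 6, 7, 8, 9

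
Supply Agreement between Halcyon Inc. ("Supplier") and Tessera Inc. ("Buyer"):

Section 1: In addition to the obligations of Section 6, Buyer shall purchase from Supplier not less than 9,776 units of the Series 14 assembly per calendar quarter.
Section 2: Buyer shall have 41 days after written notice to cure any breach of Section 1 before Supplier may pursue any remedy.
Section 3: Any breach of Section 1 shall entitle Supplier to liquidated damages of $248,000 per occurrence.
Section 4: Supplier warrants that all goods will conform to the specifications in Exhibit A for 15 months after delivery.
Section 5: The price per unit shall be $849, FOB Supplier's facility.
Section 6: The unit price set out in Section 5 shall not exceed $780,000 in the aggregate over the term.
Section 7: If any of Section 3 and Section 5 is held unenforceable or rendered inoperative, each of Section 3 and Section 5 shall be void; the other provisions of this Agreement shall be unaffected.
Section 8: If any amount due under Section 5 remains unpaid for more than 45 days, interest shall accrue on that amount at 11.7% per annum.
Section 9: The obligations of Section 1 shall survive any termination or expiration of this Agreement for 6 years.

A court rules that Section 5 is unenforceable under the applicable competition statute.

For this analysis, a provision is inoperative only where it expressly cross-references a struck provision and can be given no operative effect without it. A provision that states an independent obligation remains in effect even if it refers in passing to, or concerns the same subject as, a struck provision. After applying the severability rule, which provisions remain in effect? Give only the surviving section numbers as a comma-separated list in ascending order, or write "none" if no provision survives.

Section 5 is struck. Section 6 does nothing except set the aggregate cap on the unit price by reference to Section 5; with Section 5 gone it has no independent effect and is inoperative. Section 8 operates only by reference to Section 5, so it falls with Section 5. Although Section 1 refers to Section 6, its operative terms do not depend on Section 6, so it remains in effect. Section 7 declares Section 3 and Section 5 mutually dependent; since one of them has fallen, all of them are of no effect. That brings down Section 3 as well. The remainder continues in force under Section 7. Section 1, Section 2, Section 4, Section 7, and Section 9 remain in effect.

1, 2, 4, 7, 9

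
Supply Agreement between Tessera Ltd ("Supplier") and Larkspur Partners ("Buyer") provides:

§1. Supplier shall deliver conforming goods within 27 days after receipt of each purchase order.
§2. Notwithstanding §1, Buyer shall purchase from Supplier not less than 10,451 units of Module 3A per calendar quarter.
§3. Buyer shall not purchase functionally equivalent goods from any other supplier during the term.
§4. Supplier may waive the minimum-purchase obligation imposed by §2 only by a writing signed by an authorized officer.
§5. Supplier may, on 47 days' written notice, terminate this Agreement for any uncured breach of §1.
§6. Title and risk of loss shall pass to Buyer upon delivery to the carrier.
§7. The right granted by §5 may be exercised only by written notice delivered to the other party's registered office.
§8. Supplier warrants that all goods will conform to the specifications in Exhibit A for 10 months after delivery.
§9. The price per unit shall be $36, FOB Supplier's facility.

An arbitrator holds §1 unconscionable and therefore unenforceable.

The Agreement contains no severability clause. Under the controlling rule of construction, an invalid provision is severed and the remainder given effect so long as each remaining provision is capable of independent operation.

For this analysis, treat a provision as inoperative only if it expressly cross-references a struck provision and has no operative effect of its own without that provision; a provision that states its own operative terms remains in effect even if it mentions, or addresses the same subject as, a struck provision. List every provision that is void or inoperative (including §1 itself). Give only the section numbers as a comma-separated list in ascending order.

1, 5, 7

§1 is struck. §5 operates only by reference to §1, so it falls with §1. The only function of §7 is the notice requirement for §5, so it cannot stand once §5 is removed. Although §2 refers to §1, its operative terms do not depend on §1, so it remains in effect. With no severability clause, the stated default rule severs what cannot stand and enforces each remaining provision that can operate on its own. §2, §3, §4, §6, §8, and §9 remain in effect.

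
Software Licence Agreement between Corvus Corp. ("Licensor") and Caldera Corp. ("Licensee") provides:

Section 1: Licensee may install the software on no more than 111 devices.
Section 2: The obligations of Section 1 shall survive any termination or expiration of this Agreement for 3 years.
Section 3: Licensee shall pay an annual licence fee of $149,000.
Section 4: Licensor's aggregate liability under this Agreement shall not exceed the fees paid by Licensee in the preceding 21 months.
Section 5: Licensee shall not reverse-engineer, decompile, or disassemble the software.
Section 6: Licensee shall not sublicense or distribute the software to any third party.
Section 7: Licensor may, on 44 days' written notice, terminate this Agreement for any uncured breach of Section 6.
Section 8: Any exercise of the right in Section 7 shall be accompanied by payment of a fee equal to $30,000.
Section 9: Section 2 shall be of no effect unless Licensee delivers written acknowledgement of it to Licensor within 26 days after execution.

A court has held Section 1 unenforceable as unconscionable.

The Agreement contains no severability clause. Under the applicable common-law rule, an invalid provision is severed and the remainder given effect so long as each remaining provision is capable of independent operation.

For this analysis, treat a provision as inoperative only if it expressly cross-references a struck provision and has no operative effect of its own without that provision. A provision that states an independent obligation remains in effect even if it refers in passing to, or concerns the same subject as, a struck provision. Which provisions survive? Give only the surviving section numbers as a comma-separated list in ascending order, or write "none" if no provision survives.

Section 1 is struck. Section 2 merely fixes the survival period for Section 1; with Section 1 gone it has nothing to operate on and falls away. The only function of Section 9 is the acknowledgement condition for Section 2, so it cannot stand once Section 2 is removed. Under the stated default rule, only provisions that cannot operate independently fall away; the rest are enforced. Section 3, Section 4, Section 5, Section 6, Section 7, and Section 8 remain in effect.

3, 4, 5, 6, 7, 8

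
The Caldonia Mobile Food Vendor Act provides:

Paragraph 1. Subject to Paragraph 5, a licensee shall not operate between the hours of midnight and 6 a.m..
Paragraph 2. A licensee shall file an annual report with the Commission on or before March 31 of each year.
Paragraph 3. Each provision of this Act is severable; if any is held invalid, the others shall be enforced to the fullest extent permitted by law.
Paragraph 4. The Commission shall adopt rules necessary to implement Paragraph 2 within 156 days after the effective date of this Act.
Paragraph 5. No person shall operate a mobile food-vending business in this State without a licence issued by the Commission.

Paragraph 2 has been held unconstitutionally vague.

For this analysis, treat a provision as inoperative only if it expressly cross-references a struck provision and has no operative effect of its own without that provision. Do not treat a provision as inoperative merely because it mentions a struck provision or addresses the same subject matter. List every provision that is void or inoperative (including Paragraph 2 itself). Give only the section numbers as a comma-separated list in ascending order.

2, 4

Paragraph 2 is struck. The only function of Paragraph 4 is the rulemaking mandate for Paragraph 2, so it cannot stand once Paragraph 2 is removed. Under the severability clause in Paragraph 3, the remaining provisions continue in force. The provisions still in force are Paragraph 1, Paragraph 3, and Paragraph 5.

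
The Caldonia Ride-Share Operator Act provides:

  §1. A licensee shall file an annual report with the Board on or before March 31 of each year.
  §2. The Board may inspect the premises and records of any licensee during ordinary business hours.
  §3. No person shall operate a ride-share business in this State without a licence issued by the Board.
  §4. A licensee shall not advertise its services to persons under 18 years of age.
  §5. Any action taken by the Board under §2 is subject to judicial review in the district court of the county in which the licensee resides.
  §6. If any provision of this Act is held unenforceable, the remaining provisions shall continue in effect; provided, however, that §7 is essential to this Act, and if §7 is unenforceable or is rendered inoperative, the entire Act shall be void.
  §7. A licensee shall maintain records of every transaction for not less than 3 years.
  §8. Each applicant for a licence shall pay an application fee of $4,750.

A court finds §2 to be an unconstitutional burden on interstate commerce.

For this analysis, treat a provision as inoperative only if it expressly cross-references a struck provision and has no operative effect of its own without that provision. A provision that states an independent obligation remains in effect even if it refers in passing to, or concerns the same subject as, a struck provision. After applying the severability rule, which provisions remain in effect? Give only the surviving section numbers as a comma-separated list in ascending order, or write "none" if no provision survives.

§2 is struck. §5 has no operative effect of its own apart from §2 and is therefore inoperative. §6 makes §7 an essential term, but §7 is unaffected, so the severability proviso in §6 preserves the remaining provisions. The provisions still in force are §1, §3, §4, §6, §7, and §8.

1, 3, 4, 6, 7, 8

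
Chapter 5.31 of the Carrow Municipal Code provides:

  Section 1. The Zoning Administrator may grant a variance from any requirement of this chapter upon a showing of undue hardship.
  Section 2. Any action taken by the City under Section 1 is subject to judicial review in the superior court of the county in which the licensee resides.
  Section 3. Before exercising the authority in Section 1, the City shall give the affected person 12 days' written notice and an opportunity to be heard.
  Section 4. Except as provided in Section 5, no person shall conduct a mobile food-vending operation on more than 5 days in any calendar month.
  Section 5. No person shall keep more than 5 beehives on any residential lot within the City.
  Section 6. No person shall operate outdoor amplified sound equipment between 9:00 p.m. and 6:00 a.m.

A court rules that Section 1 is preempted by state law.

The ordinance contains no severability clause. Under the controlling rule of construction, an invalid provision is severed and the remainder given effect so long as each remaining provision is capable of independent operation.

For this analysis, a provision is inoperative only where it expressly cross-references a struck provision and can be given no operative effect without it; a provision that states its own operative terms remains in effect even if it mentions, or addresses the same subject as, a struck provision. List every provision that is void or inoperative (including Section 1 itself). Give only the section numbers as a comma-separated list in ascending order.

1, 2, 3

Section 1 is struck. The only function of Section 2 is the judicial-review right for Section 1, so it cannot stand once Section 1 is removed. Section 3 has no operative effect of its own apart from Section 1 and is therefore inoperative. With no severability clause, the stated default rule severs what cannot stand and enforces each remaining provision that can operate on its own. That leaves Section 4, Section 5, and Section 6 in effect.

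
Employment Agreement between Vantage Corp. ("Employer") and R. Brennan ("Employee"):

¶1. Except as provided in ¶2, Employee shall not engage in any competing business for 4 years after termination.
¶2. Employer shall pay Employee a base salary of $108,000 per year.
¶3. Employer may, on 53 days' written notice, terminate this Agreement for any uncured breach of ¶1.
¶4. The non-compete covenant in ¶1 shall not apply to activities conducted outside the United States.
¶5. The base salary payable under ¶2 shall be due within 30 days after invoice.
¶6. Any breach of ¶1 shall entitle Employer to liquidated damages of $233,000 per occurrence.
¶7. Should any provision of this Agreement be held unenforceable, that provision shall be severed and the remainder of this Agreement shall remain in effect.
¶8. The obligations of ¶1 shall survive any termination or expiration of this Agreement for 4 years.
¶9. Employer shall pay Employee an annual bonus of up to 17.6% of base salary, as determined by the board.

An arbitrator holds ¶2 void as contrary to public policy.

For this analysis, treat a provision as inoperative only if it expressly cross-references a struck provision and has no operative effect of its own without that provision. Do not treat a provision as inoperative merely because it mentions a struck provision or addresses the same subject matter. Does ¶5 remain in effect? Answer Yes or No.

¶2 is struck. ¶5 does nothing except set the payment deadline for the base salary by reference to ¶2; with ¶2 gone it has no independent effect and is inoperative. Although ¶1 refers to ¶2, its operative terms do not depend on ¶2, so it remains in effect. Under the severability clause in ¶7, the remaining provisions continue in force. That leaves ¶1, ¶3, ¶4, ¶6, ¶7, ¶8, and ¶9 in effect. ¶5 is among the inoperative provisions, so the answer is no.

No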